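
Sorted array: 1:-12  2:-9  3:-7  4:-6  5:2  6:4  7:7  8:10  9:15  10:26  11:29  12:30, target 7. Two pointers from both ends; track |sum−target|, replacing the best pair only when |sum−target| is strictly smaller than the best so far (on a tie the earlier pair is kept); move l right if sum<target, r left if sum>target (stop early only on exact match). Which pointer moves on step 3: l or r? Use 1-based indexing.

[1,12] -12+30=18 d=11 * → r--
[1,11] -12+29=17 d=10 * → r--
[1,10] -12+26=14 d=7 * → r--

r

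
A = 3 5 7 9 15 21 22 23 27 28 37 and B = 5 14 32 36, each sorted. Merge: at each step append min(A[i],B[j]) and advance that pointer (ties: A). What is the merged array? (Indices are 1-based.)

i=1 j=1: A[i]=3<=B[j]=5 take 3, i++
i=2 j=1: A[i]=5<=B[j]=5 take 5, i++
i=3 j=1: A[i]=7>B[j]=5 take 5, j++
i=3 j=2: A[i]=7<=B[j]=14 take 7, i++
i=4 j=2: A[i]=9<=B[j]=14 take 9, i++
i=5 j=2: A[i]=15>B[j]=14 take 14, j++
i=5 j=3: A[i]=15<=B[j]=32 take 15, i++
i=6 j=3: A[i]=21<=B[j]=32 take 21, i++
i=7 j=3: A[i]=22<=B[j]=32 take 22, i++
i=8 j=3: A[i]=23<=B[j]=32 take 23, i++
i=9 j=3: A[i]=27<=B[j]=32 take 27, i++
i=10 j=3: A[i]=28<=B[j]=32 take 28, i++
i=11 j=3: A[i]=37>B[j]=32 take 32, j++
i=11 j=4: A[i]=37>B[j]=36 take 36, j++
i=11 j=5: B done, take A[i]=37, i++

[3, 5, 5, 7, 9, 14, 15, 21, 22, 23, 27, 28, 32, 36, 37]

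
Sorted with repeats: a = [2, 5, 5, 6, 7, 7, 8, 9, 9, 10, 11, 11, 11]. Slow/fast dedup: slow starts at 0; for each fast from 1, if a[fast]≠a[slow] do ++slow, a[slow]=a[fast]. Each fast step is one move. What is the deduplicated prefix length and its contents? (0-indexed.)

slow=0 fast=1: a[fast]=5≠a[slow]=2 write a[1]=5, slow++,fast++
slow=1 fast=2: a[fast]=5=a[slow] dup, fast++
slow=1 fast=3: a[fast]=6≠a[slow]=5 write a[2]=6, slow++,fast++
slow=2 fast=4: a[fast]=7≠a[slow]=6 write a[3]=7, slow++,fast++
slow=3 fast=5: a[fast]=7=a[slow] dup, fast++
slow=3 fast=6: a[fast]=8≠a[slow]=7 write a[4]=8, slow++,fast++
slow=4 fast=7: a[fast]=9≠a[slow]=8 write a[5]=9, slow++,fast++
slow=5 fast=8: a[fast]=9=a[slow] dup, fast++
slow=5 fast=9: a[fast]=10≠a[slow]=9 write a[6]=10, slow++,fast++
slow=6 fast=10: a[fast]=11≠a[slow]=10 write a[7]=11, slow++,fast++
slow=7 fast=11: a[fast]=11=a[slow] dup, fast++
slow=7 fast=12: a[fast]=11=a[slow] dup, fast++

length 8; prefix = [2, 5, 6, 7, 8, 9, 10, 11]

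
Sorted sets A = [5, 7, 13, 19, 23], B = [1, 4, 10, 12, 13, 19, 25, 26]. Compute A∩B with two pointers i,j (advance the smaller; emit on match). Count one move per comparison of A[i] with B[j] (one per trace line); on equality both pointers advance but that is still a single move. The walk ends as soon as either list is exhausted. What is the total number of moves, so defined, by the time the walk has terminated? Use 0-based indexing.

[i=0,j=0] 5>1 → j++
[i=0,j=1] 5>4 → j++
[i=0,j=2] 5<10 → i++
[i=1,j=2] 7<10 → i++
[i=2,j=2] 13>10 → j++
[i=2,j=3] 13>12 → j++
[i=2,j=4] 13==13 emit → i++,j++
[i=3,j=5] 19==19 emit → i++,j++
[i=4,j=6] 23<25 → i++

9 moves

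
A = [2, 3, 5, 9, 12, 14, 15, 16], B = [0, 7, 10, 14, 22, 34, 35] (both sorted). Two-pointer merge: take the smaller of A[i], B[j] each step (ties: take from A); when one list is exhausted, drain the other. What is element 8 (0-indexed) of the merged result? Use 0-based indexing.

i=0 j=0: A[i]=2>B[j]=0 take 0, j++
i=0 j=1: A[i]=2<=B[j]=7 take 2, i++
i=1 j=1: A[i]=3<=B[j]=7 take 3, i++
i=2 j=1: A[i]=5<=B[j]=7 take 5, i++
i=3 j=1: A[i]=9>B[j]=7 take 7, j++
i=3 j=2: A[i]=9<=B[j]=10 take 9, i++
i=4 j=2: A[i]=12>B[j]=10 take 10, j++
i=4 j=3: A[i]=12<=B[j]=14 take 12, i++
i=5 j=3: A[i]=14<=B[j]=14 take 14, i++
i=6 j=3: A[i]=15>B[j]=14 take 14, j++
i=6 j=4: A[i]=15<=B[j]=22 take 15, i++
i=7 j=4: A[i]=16<=B[j]=22 take 16, i++
i=8 j=4: A done, take B[j]=22, j++
i=8 j=5: A done, take B[j]=34, j++
i=8 j=6: A done, take B[j]=35, j++

merged[8] = 14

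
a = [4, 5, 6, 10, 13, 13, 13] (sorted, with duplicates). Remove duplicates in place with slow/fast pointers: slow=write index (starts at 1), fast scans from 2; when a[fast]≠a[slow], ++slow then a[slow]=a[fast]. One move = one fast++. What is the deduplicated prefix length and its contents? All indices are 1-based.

(s=1,f=2) a[fast]=5≠a[slow]=4 write a[2]=5 → slow++,fast++
(s=2,f=3) a[fast]=6≠a[slow]=5 write a[3]=6 → slow++,fast++
(s=3,f=4) a[fast]=10≠a[slow]=6 write a[4]=10 → slow++,fast++
(s=4,f=5) a[fast]=13≠a[slow]=10 write a[5]=13 → slow++,fast++
(s=5,f=6) a[fast]=13=a[slow] dup → fast++
(s=5,f=7) a[fast]=13=a[slow] dup → fast++

length 5; prefix = [4, 5, 6, 10, 13]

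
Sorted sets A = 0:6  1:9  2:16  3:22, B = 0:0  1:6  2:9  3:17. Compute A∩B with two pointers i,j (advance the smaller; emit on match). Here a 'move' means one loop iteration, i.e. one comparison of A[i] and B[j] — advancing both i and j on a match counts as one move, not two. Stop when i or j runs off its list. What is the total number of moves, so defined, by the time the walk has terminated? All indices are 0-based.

[i=0,j=0] 6>0 → j++
[i=0,j=1] 6==6 emit → i++,j++
[i=1,j=2] 9==9 emit → i++,j++
[i=2,j=3] 16<17 → i++
[i=3,j=3] 22>17 → j++

5 moves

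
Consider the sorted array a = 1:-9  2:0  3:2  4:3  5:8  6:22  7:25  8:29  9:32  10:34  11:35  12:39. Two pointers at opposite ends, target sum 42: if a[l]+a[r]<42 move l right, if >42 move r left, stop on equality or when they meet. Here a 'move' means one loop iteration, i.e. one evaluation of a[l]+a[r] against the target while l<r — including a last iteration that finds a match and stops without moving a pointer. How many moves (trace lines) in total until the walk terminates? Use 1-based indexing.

[1,12] -9+39=30 <42 → l++
[2,12] 0+39=39 <42 → l++
[3,12] 2+39=41 <42 → l++
[4,12] 3+39=42 → found

4 moves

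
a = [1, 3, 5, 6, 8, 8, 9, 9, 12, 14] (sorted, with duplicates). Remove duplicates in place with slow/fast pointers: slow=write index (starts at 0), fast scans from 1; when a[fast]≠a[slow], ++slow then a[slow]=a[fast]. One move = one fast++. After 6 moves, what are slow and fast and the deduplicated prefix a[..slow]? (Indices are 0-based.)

slow=5, fast=7, prefix=[1, 3, 5, 6, 8, 9]

slow=0 fast=1: a[fast]=3≠a[slow]=1 write a[1]=3, slow++,fast++
slow=1 fast=2: a[fast]=5≠a[slow]=3 write a[2]=5, slow++,fast++
slow=2 fast=3: a[fast]=6≠a[slow]=5 write a[3]=6, slow++,fast++
slow=3 fast=4: a[fast]=8≠a[slow]=6 write a[4]=8, slow++,fast++
slow=4 fast=5: a[fast]=8=a[slow] dup, fast++
slow=4 fast=6: a[fast]=9≠a[slow]=8 write a[5]=9, slow++,fast++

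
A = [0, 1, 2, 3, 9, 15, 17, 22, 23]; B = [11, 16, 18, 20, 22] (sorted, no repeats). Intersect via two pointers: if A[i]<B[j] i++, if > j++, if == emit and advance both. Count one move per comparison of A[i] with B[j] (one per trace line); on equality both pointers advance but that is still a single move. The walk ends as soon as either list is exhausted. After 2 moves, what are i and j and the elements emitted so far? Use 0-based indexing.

i=2, j=0, emitted=[]

[i=0,j=0] 0<11 → i++
[i=1,j=0] 1<11 → i++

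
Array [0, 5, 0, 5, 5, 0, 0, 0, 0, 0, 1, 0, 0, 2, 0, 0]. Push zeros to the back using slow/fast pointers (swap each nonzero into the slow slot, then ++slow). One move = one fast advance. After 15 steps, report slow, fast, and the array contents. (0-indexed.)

slow=0 fast=0: a[fast]=0, fast++
slow=0 fast=1: a[fast]=5≠0 swap→a[0]=5, slow++,fast++
slow=1 fast=2: a[fast]=0, fast++
slow=1 fast=3: a[fast]=5≠0 swap→a[1]=5, slow++,fast++
slow=2 fast=4: a[fast]=5≠0 swap→a[2]=5, slow++,fast++
slow=3 fast=5: a[fast]=0, fast++
slow=3 fast=6: a[fast]=0, fast++
slow=3 fast=7: a[fast]=0, fast++
slow=3 fast=8: a[fast]=0, fast++
slow=3 fast=9: a[fast]=0, fast++
slow=3 fast=10: a[fast]=1≠0 swap→a[3]=1, slow++,fast++
slow=4 fast=11: a[fast]=0, fast++
slow=4 fast=12: a[fast]=0, fast++
slow=4 fast=13: a[fast]=2≠0 swap→a[4]=2, slow++,fast++
slow=5 fast=14: a[fast]=0, fast++

slow=5, fast=15, a=[5, 5, 5, 1, 2, 0, 0, 0, 0, 0, 0, 0, 0, 0, 0, 0]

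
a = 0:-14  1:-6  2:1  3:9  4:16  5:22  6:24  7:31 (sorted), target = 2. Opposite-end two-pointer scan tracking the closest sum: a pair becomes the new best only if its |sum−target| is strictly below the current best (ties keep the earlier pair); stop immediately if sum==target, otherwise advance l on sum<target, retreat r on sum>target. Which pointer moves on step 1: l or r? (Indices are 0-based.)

l=0 r=7: -14+31=17 d=15 *, r--

r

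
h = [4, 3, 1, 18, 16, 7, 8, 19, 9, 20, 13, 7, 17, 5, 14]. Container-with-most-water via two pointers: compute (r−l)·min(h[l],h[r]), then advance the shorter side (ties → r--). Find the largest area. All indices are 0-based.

[0,14] min(4,14)*14=56 best=56 * → l++
[1,14] min(3,14)*13=39 best=56 → l++
[2,14] min(1,14)*12=12 best=56 → l++
[3,14] min(18,14)*11=154 best=154 * → r--
[3,13] min(18,5)*10=50 best=154 → r--
[3,12] min(18,17)*9=153 best=154 → r--
[3,11] min(18,7)*8=56 best=154 → r--
[3,10] min(18,13)*7=91 best=154 → r--
[3,9] min(18,20)*6=108 best=154 → l++
[4,9] min(16,20)*5=80 best=154 → l++
[5,9] min(7,20)*4=28 best=154 → l++
[6,9] min(8,20)*3=24 best=154 → l++
[7,9] min(19,20)*2=38 best=154 → l++
[8,9] min(9,20)*1=9 best=154 → l++

max area = 154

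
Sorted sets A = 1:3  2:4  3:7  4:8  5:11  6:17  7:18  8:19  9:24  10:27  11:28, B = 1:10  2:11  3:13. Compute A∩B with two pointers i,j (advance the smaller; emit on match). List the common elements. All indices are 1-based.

i=1 j=1: 3<10, i++
i=2 j=1: 4<10, i++
i=3 j=1: 7<10, i++
i=4 j=1: 8<10, i++
i=5 j=1: 11>10, j++
i=5 j=2: 11==11 emit, i++,j++
i=6 j=3: 17>13, j++

intersection = [11]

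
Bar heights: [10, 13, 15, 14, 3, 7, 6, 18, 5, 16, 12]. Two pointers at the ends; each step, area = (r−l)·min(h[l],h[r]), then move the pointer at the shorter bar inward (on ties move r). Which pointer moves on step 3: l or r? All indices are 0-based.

l

[0,10] min(10,12)*10=100 best=100 * → l++
[1,10] min(13,12)*9=108 best=108 * → r--
[1,9] min(13,16)*8=104 best=108 → l++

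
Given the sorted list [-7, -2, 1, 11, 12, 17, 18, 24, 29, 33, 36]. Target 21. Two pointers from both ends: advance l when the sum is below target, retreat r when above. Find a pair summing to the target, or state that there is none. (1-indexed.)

l=1 r=11: -7+36=29 >21, r--
l=1 r=10: -7+33=26 >21, r--
l=1 r=9: -7+29=22 >21, r--
l=1 r=8: -7+24=17 <21, l++
l=2 r=8: -2+24=22 >21, r--
l=2 r=7: -2+18=16 <21, l++
l=3 r=7: 1+18=19 <21, l++
l=4 r=7: 11+18=29 >21, r--
l=4 r=6: 11+17=28 >21, r--
l=4 r=5: 11+12=23 >21, r--

no pair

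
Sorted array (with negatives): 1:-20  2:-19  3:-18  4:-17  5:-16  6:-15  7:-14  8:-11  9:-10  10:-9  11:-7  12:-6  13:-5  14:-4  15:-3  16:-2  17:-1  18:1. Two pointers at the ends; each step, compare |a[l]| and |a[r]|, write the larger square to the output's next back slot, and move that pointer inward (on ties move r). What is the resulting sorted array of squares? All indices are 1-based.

l=1 r=18: |-20|>|1| out[18]=400, l++
l=2 r=18: |-19|>|1| out[17]=361, l++
l=3 r=18: |-18|>|1| out[16]=324, l++
l=4 r=18: |-17|>|1| out[15]=289, l++
l=5 r=18: |-16|>|1| out[14]=256, l++
l=6 r=18: |-15|>|1| out[13]=225, l++
l=7 r=18: |-14|>|1| out[12]=196, l++
l=8 r=18: |-11|>|1| out[11]=121, l++
l=9 r=18: |-10|>|1| out[10]=100, l++
l=10 r=18: |-9|>|1| out[9]=81, l++
l=11 r=18: |-7|>|1| out[8]=49, l++
l=12 r=18: |-6|>|1| out[7]=36, l++
l=13 r=18: |-5|>|1| out[6]=25, l++
l=14 r=18: |-4|>|1| out[5]=16, l++
l=15 r=18: |-3|>|1| out[4]=9, l++
l=16 r=18: |-2|>|1| out[3]=4, l++
l=17 r=18: |-1|<=|1| out[2]=1, r--
l=17 r=17: |-1|<=|-1| out[1]=1, r--

[1, 1, 4, 9, 16, 25, 36, 49, 81, 100, 121, 196, 225, 256, 289, 324, 361, 400]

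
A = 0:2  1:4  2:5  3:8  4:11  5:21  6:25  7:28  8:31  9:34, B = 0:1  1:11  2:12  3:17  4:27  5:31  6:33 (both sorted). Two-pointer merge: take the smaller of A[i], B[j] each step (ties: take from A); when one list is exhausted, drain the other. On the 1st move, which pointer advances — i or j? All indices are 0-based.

i=0 j=0: A[i]=2>B[j]=1 take 1, j++

j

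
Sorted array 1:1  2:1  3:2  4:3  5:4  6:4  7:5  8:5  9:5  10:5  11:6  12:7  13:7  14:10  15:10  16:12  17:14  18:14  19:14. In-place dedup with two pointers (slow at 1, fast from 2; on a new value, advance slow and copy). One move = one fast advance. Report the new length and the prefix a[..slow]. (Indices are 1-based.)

length 10; prefix = [1, 2, 3, 4, 5, 6, 7, 10, 12, 14]

slow=1 fast=2: a[fast]=1=a[slow] dup, fast++
slow=1 fast=3: a[fast]=2≠a[slow]=1 write a[2]=2, slow++,fast++
slow=2 fast=4: a[fast]=3≠a[slow]=2 write a[3]=3, slow++,fast++
slow=3 fast=5: a[fast]=4≠a[slow]=3 write a[4]=4, slow++,fast++
slow=4 fast=6: a[fast]=4=a[slow] dup, fast++
slow=4 fast=7: a[fast]=5≠a[slow]=4 write a[5]=5, slow++,fast++
slow=5 fast=8: a[fast]=5=a[slow] dup, fast++
slow=5 fast=9: a[fast]=5=a[slow] dup, fast++
slow=5 fast=10: a[fast]=5=a[slow] dup, fast++
slow=5 fast=11: a[fast]=6≠a[slow]=5 write a[6]=6, slow++,fast++
slow=6 fast=12: a[fast]=7≠a[slow]=6 write a[7]=7, slow++,fast++
slow=7 fast=13: a[fast]=7=a[slow] dup, fast++
slow=7 fast=14: a[fast]=10≠a[slow]=7 write a[8]=10, slow++,fast++
slow=8 fast=15: a[fast]=10=a[slow] dup, fast++
slow=8 fast=16: a[fast]=12≠a[slow]=10 write a[9]=12, slow++,fast++
slow=9 fast=17: a[fast]=14≠a[slow]=12 write a[10]=14, slow++,fast++
slow=10 fast=18: a[fast]=14=a[slow] dup, fast++
slow=10 fast=19: a[fast]=14=a[slow] dup, fast++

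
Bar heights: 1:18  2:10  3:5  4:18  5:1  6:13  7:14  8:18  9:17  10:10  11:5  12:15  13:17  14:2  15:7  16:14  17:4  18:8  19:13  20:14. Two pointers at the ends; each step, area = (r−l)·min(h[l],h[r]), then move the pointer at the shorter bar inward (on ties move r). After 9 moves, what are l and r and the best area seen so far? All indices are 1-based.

[1,20] min(18,14)*19=266 best=266 * → r--
[1,19] min(18,13)*18=234 best=266 → r--
[1,18] min(18,8)*17=136 best=266 → r--
[1,17] min(18,4)*16=64 best=266 → r--
[1,16] min(18,14)*15=210 best=266 → r--
[1,15] min(18,7)*14=98 best=266 → r--
[1,14] min(18,2)*13=26 best=266 → r--
[1,13] min(18,17)*12=204 best=266 → r--
[1,12] min(18,15)*11=165 best=266 → r--

l=1, r=11, best area=266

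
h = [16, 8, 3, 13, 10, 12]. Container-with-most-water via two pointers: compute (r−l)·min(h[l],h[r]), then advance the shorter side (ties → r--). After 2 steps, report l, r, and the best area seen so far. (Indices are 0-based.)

l=0, r=3, best area=60

[0,5] min(16,12)*5=60 best=60 * → r--
[0,4] min(16,10)*4=40 best=60 → r--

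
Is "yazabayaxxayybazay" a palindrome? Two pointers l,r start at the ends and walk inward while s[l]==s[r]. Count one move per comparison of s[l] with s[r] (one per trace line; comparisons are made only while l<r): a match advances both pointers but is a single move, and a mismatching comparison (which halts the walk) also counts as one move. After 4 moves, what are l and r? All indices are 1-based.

l=5, r=14

l=1 r=18: 'y'=='y', l++,r--
l=2 r=17: 'a'=='a', l++,r--
l=3 r=16: 'z'=='z', l++,r--
l=4 r=15: 'a'=='a', l++,r--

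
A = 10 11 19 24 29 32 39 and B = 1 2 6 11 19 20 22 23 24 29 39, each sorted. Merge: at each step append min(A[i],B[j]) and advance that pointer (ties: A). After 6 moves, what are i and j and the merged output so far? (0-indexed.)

i=2, j=4, merged so far=[1, 2, 6, 10, 11, 11]

i=0 j=0: A[i]=10>B[j]=1 take 1, j++
i=0 j=1: A[i]=10>B[j]=2 take 2, j++
i=0 j=2: A[i]=10>B[j]=6 take 6, j++
i=0 j=3: A[i]=10<=B[j]=11 take 10, i++
i=1 j=3: A[i]=11<=B[j]=11 take 11, i++
i=2 j=3: A[i]=19>B[j]=11 take 11, j++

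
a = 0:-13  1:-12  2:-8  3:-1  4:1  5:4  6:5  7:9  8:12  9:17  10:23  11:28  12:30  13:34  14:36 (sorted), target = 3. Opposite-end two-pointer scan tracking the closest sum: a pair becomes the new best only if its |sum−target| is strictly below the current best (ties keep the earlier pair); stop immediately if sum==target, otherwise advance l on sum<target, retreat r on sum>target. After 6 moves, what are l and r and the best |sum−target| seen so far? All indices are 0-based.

[0,14] -13+36=23 d=20 * → r--
[0,13] -13+34=21 d=18 * → r--
[0,12] -13+30=17 d=14 * → r--
[0,11] -13+28=15 d=12 * → r--
[0,10] -13+23=10 d=7 * → r--
[0,9] -13+17=4 d=1 * → r--

l=0, r=8, best |Δ|=1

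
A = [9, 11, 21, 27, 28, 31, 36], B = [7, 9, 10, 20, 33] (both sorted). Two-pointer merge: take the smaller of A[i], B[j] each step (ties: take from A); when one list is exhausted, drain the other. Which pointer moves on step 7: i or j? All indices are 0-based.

i

[i=0,j=0] A[i]=9>B[j]=7 take 7 → j++
[i=0,j=1] A[i]=9<=B[j]=9 take 9 → i++
[i=1,j=1] A[i]=11>B[j]=9 take 9 → j++
[i=1,j=2] A[i]=11>B[j]=10 take 10 → j++
[i=1,j=3] A[i]=11<=B[j]=20 take 11 → i++
[i=2,j=3] A[i]=21>B[j]=20 take 20 → j++
[i=2,j=4] A[i]=21<=B[j]=33 take 21 → i++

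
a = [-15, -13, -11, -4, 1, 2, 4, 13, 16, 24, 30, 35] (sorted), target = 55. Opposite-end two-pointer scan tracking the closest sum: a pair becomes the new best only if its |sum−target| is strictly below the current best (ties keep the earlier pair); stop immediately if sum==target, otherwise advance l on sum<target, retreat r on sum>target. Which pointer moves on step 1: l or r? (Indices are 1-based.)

[1,12] -15+35=20 d=35 * → l++

l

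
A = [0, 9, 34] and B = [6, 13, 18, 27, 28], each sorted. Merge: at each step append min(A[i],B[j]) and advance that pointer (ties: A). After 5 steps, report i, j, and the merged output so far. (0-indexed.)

i=0 j=0: A[i]=0<=B[j]=6 take 0, i++
i=1 j=0: A[i]=9>B[j]=6 take 6, j++
i=1 j=1: A[i]=9<=B[j]=13 take 9, i++
i=2 j=1: A[i]=34>B[j]=13 take 13, j++
i=2 j=2: A[i]=34>B[j]=18 take 18, j++

i=2, j=3, merged so far=[0, 6, 9, 13, 18]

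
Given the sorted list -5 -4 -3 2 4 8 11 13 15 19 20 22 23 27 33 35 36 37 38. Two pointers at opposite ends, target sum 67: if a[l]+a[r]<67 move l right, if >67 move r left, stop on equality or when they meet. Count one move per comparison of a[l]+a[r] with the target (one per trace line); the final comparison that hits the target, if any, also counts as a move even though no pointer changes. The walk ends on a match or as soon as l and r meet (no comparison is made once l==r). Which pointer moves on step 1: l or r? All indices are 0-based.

[0,18] -5+38=33 <67 → l++

l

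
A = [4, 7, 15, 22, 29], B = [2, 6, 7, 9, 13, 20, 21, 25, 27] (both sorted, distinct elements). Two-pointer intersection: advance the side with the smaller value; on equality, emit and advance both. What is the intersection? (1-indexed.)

[i=1,j=1] 4>2 → j++
[i=1,j=2] 4<6 → i++
[i=2,j=2] 7>6 → j++
[i=2,j=3] 7==7 emit → i++,j++
[i=3,j=4] 15>9 → j++
[i=3,j=5] 15>13 → j++
[i=3,j=6] 15<20 → i++
[i=4,j=6] 22>20 → j++
[i=4,j=7] 22>21 → j++
[i=4,j=8] 22<25 → i++
[i=5,j=8] 29>25 → j++
[i=5,j=9] 29>27 → j++

intersection = [7]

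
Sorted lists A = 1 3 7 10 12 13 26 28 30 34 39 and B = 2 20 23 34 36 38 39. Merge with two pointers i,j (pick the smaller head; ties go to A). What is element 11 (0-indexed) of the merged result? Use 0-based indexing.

i=0 j=0: A[i]=1<=B[j]=2 take 1, i++
i=1 j=0: A[i]=3>B[j]=2 take 2, j++
i=1 j=1: A[i]=3<=B[j]=20 take 3, i++
i=2 j=1: A[i]=7<=B[j]=20 take 7, i++
i=3 j=1: A[i]=10<=B[j]=20 take 10, i++
i=4 j=1: A[i]=12<=B[j]=20 take 12, i++
i=5 j=1: A[i]=13<=B[j]=20 take 13, i++
i=6 j=1: A[i]=26>B[j]=20 take 20, j++
i=6 j=2: A[i]=26>B[j]=23 take 23, j++
i=6 j=3: A[i]=26<=B[j]=34 take 26, i++
i=7 j=3: A[i]=28<=B[j]=34 take 28, i++
i=8 j=3: A[i]=30<=B[j]=34 take 30, i++
i=9 j=3: A[i]=34<=B[j]=34 take 34, i++
i=10 j=3: A[i]=39>B[j]=34 take 34, j++
i=10 j=4: A[i]=39>B[j]=36 take 36, j++
i=10 j=5: A[i]=39>B[j]=38 take 38, j++
i=10 j=6: A[i]=39<=B[j]=39 take 39, i++
i=11 j=6: A done, take B[j]=39, j++

merged[11] = 30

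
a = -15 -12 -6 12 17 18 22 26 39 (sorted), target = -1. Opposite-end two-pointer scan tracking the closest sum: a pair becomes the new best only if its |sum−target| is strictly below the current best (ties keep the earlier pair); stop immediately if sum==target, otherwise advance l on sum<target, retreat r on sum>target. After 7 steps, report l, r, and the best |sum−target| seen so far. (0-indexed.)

[0,8] -15+39=24 d=25 * → r--
[0,7] -15+26=11 d=12 * → r--
[0,6] -15+22=7 d=8 * → r--
[0,5] -15+18=3 d=4 * → r--
[0,4] -15+17=2 d=3 * → r--
[0,3] -15+12=-3 d=2 * → l++
[1,3] -12+12=0 d=1 * → r--

l=1, r=2, best |Δ|=1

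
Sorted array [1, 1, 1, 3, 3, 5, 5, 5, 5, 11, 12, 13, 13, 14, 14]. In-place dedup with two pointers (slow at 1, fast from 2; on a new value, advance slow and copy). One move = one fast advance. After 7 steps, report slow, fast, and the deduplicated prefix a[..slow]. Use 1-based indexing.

slow=3, fast=9, prefix=[1, 3, 5]

(s=1,f=2) a[fast]=1=a[slow] dup → fast++
(s=1,f=3) a[fast]=1=a[slow] dup → fast++
(s=1,f=4) a[fast]=3≠a[slow]=1 write a[2]=3 → slow++,fast++
(s=2,f=5) a[fast]=3=a[slow] dup → fast++
(s=2,f=6) a[fast]=5≠a[slow]=3 write a[3]=5 → slow++,fast++
(s=3,f=7) a[fast]=5=a[slow] dup → fast++
(s=3,f=8) a[fast]=5=a[slow] dup → fast++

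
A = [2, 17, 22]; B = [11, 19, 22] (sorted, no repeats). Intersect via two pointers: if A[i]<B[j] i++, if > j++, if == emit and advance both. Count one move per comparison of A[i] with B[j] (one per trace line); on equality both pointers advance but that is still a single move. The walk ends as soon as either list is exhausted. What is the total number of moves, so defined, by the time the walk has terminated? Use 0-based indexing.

i=0 j=0: 2<11, i++
i=1 j=0: 17>11, j++
i=1 j=1: 17<19, i++
i=2 j=1: 22>19, j++
i=2 j=2: 22==22 emit, i++,j++

5 moves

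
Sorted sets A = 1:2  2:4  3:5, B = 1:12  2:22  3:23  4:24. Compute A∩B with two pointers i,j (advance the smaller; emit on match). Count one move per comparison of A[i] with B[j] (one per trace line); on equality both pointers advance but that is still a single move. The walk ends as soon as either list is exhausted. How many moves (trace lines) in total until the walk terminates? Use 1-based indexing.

3 moves

[i=1,j=1] 2<12 → i++
[i=2,j=1] 4<12 → i++
[i=3,j=1] 5<12 → i++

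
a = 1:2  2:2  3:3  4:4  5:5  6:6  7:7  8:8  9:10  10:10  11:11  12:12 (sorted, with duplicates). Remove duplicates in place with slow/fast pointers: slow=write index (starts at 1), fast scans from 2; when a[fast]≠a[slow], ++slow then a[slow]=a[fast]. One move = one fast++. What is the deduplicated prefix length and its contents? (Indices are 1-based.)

slow=1 fast=2: a[fast]=2=a[slow] dup, fast++
slow=1 fast=3: a[fast]=3≠a[slow]=2 write a[2]=3, slow++,fast++
slow=2 fast=4: a[fast]=4≠a[slow]=3 write a[3]=4, slow++,fast++
slow=3 fast=5: a[fast]=5≠a[slow]=4 write a[4]=5, slow++,fast++
slow=4 fast=6: a[fast]=6≠a[slow]=5 write a[5]=6, slow++,fast++
slow=5 fast=7: a[fast]=7≠a[slow]=6 write a[6]=7, slow++,fast++
slow=6 fast=8: a[fast]=8≠a[slow]=7 write a[7]=8, slow++,fast++
slow=7 fast=9: a[fast]=10≠a[slow]=8 write a[8]=10, slow++,fast++
slow=8 fast=10: a[fast]=10=a[slow] dup, fast++
slow=8 fast=11: a[fast]=11≠a[slow]=10 write a[9]=11, slow++,fast++
slow=9 fast=12: a[fast]=12≠a[slow]=11 write a[10]=12, slow++,fast++

length 10; prefix = [2, 3, 4, 5, 6, 7, 8, 10, 11, 12]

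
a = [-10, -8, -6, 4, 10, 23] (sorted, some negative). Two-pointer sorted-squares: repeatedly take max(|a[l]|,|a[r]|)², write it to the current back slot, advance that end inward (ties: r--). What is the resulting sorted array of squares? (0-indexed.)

[16, 36, 64, 100, 100, 529]

l=0 r=5: |-10|<=|23| out[5]=529, r--
l=0 r=4: |-10|<=|10| out[4]=100, r--
l=0 r=3: |-10|>|4| out[3]=100, l++
l=1 r=3: |-8|>|4| out[2]=64, l++
l=2 r=3: |-6|>|4| out[1]=36, l++
l=3 r=3: |4|<=|4| out[0]=16, r--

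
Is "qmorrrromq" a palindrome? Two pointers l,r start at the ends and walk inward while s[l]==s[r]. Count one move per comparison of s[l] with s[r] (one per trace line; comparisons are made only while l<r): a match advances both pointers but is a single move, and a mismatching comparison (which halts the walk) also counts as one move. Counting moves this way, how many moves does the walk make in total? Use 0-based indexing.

l=0 r=9: 'q'=='q', l++,r--
l=1 r=8: 'm'=='m', l++,r--
l=2 r=7: 'o'=='o', l++,r--
l=3 r=6: 'r'=='r', l++,r--
l=4 r=5: 'r'=='r', l++,r--

5 moves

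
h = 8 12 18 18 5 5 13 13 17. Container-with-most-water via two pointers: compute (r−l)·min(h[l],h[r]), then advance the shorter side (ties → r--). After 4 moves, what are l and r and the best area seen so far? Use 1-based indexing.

[1,9] min(8,17)*8=64 best=64 * → l++
[2,9] min(12,17)*7=84 best=84 * → l++
[3,9] min(18,17)*6=102 best=102 * → r--
[3,8] min(18,13)*5=65 best=102 → r--

l=3, r=7, best area=102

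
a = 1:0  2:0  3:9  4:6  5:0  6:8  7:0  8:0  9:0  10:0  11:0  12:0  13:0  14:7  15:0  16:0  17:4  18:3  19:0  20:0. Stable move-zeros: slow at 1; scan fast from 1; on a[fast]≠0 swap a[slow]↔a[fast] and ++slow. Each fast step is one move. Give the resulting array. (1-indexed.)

slow=1 fast=1: a[fast]=0, fast++
slow=1 fast=2: a[fast]=0, fast++
slow=1 fast=3: a[fast]=9≠0 swap→a[1]=9, slow++,fast++
slow=2 fast=4: a[fast]=6≠0 swap→a[2]=6, slow++,fast++
slow=3 fast=5: a[fast]=0, fast++
slow=3 fast=6: a[fast]=8≠0 swap→a[3]=8, slow++,fast++
slow=4 fast=7: a[fast]=0, fast++
slow=4 fast=8: a[fast]=0, fast++
slow=4 fast=9: a[fast]=0, fast++
slow=4 fast=10: a[fast]=0, fast++
slow=4 fast=11: a[fast]=0, fast++
slow=4 fast=12: a[fast]=0, fast++
slow=4 fast=13: a[fast]=0, fast++
slow=4 fast=14: a[fast]=7≠0 swap→a[4]=7, slow++,fast++
slow=5 fast=15: a[fast]=0, fast++
slow=5 fast=16: a[fast]=0, fast++
slow=5 fast=17: a[fast]=4≠0 swap→a[5]=4, slow++,fast++
slow=6 fast=18: a[fast]=3≠0 swap→a[6]=3, slow++,fast++
slow=7 fast=19: a[fast]=0, fast++
slow=7 fast=20: a[fast]=0, fast++

[9, 6, 8, 7, 4, 3, 0, 0, 0, 0, 0, 0, 0, 0, 0, 0, 0, 0, 0, 0]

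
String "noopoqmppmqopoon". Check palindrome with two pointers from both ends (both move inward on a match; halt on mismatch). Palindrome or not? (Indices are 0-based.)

[0,15] 'n'=='n' → l++,r--
[1,14] 'o'=='o' → l++,r--
[2,13] 'o'=='o' → l++,r--
[3,12] 'p'=='p' → l++,r--
[4,11] 'o'=='o' → l++,r--
[5,10] 'q'=='q' → l++,r--
[6,9] 'm'=='m' → l++,r--
[7,8] 'p'=='p' → l++,r--

palindrome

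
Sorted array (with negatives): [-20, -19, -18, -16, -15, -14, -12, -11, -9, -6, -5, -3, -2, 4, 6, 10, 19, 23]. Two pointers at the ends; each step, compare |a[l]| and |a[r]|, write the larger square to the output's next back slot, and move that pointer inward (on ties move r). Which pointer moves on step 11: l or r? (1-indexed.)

r

l=1 r=18: |-20|<=|23| out[18]=529, r--
l=1 r=17: |-20|>|19| out[17]=400, l++
l=2 r=17: |-19|<=|19| out[16]=361, r--
l=2 r=16: |-19|>|10| out[15]=361, l++
l=3 r=16: |-18|>|10| out[14]=324, l++
l=4 r=16: |-16|>|10| out[13]=256, l++
l=5 r=16: |-15|>|10| out[12]=225, l++
l=6 r=16: |-14|>|10| out[11]=196, l++
l=7 r=16: |-12|>|10| out[10]=144, l++
l=8 r=16: |-11|>|10| out[9]=121, l++
l=9 r=16: |-9|<=|10| out[8]=100, r--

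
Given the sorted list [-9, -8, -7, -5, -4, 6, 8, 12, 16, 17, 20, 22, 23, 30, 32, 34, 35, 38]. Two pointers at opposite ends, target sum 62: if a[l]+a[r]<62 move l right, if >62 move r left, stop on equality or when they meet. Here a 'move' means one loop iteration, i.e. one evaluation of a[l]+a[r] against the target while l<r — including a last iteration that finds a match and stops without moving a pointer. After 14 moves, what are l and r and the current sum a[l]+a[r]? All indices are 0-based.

l=13, r=16, sum=65

l=0 r=17: -9+38=29 <62, l++
l=1 r=17: -8+38=30 <62, l++
l=2 r=17: -7+38=31 <62, l++
l=3 r=17: -5+38=33 <62, l++
l=4 r=17: -4+38=34 <62, l++
l=5 r=17: 6+38=44 <62, l++
l=6 r=17: 8+38=46 <62, l++
l=7 r=17: 12+38=50 <62, l++
l=8 r=17: 16+38=54 <62, l++
l=9 r=17: 17+38=55 <62, l++
l=10 r=17: 20+38=58 <62, l++
l=11 r=17: 22+38=60 <62, l++
l=12 r=17: 23+38=61 <62, l++
l=13 r=17: 30+38=68 >62, r--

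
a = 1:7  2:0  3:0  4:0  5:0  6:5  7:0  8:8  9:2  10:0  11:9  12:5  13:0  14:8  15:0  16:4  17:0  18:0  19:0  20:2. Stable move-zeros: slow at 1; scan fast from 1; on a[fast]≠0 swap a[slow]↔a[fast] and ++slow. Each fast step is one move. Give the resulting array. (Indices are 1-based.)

slow=1 fast=1: a[fast]=7≠0 swap→a[1]=7, slow++,fast++
slow=2 fast=2: a[fast]=0, fast++
slow=2 fast=3: a[fast]=0, fast++
slow=2 fast=4: a[fast]=0, fast++
slow=2 fast=5: a[fast]=0, fast++
slow=2 fast=6: a[fast]=5≠0 swap→a[2]=5, slow++,fast++
slow=3 fast=7: a[fast]=0, fast++
slow=3 fast=8: a[fast]=8≠0 swap→a[3]=8, slow++,fast++
slow=4 fast=9: a[fast]=2≠0 swap→a[4]=2, slow++,fast++
slow=5 fast=10: a[fast]=0, fast++
slow=5 fast=11: a[fast]=9≠0 swap→a[5]=9, slow++,fast++
slow=6 fast=12: a[fast]=5≠0 swap→a[6]=5, slow++,fast++
slow=7 fast=13: a[fast]=0, fast++
slow=7 fast=14: a[fast]=8≠0 swap→a[7]=8, slow++,fast++
slow=8 fast=15: a[fast]=0, fast++
slow=8 fast=16: a[fast]=4≠0 swap→a[8]=4, slow++,fast++
slow=9 fast=17: a[fast]=0, fast++
slow=9 fast=18: a[fast]=0, fast++
slow=9 fast=19: a[fast]=0, fast++
slow=9 fast=20: a[fast]=2≠0 swap→a[9]=2, slow++,fast++

[7, 5, 8, 2, 9, 5, 8, 4, 2, 0, 0, 0, 0, 0, 0, 0, 0, 0, 0, 0]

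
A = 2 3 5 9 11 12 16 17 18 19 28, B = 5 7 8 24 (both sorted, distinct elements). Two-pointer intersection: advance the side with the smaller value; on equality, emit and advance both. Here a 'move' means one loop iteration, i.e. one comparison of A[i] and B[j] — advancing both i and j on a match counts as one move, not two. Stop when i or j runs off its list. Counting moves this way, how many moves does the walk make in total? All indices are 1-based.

13 moves

i=1 j=1: 2<5, i++
i=2 j=1: 3<5, i++
i=3 j=1: 5==5 emit, i++,j++
i=4 j=2: 9>7, j++
i=4 j=3: 9>8, j++
i=4 j=4: 9<24, i++
i=5 j=4: 11<24, i++
i=6 j=4: 12<24, i++
i=7 j=4: 16<24, i++
i=8 j=4: 17<24, i++
i=9 j=4: 18<24, i++
i=10 j=4: 19<24, i++
i=11 j=4: 28>24, j++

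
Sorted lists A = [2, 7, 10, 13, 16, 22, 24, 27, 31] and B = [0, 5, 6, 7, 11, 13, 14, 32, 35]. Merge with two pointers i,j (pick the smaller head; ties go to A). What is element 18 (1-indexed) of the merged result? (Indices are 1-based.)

[i=1,j=1] A[i]=2>B[j]=0 take 0 → j++
[i=1,j=2] A[i]=2<=B[j]=5 take 2 → i++
[i=2,j=2] A[i]=7>B[j]=5 take 5 → j++
[i=2,j=3] A[i]=7>B[j]=6 take 6 → j++
[i=2,j=4] A[i]=7<=B[j]=7 take 7 → i++
[i=3,j=4] A[i]=10>B[j]=7 take 7 → j++
[i=3,j=5] A[i]=10<=B[j]=11 take 10 → i++
[i=4,j=5] A[i]=13>B[j]=11 take 11 → j++
[i=4,j=6] A[i]=13<=B[j]=13 take 13 → i++
[i=5,j=6] A[i]=16>B[j]=13 take 13 → j++
[i=5,j=7] A[i]=16>B[j]=14 take 14 → j++
[i=5,j=8] A[i]=16<=B[j]=32 take 16 → i++
[i=6,j=8] A[i]=22<=B[j]=32 take 22 → i++
[i=7,j=8] A[i]=24<=B[j]=32 take 24 → i++
[i=8,j=8] A[i]=27<=B[j]=32 take 27 → i++
[i=9,j=8] A[i]=31<=B[j]=32 take 31 → i++
[i=10,j=8] A done, take B[j]=32 → j++
[i=10,j=9] A done, take B[j]=35 → j++

merged[18] = 35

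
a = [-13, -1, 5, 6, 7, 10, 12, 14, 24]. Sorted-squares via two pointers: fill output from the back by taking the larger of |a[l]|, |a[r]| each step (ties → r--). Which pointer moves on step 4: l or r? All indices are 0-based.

[0,8] |-13|<=|24| out[8]=576 → r--
[0,7] |-13|<=|14| out[7]=196 → r--
[0,6] |-13|>|12| out[6]=169 → l++
[1,6] |-1|<=|12| out[5]=144 → r--

r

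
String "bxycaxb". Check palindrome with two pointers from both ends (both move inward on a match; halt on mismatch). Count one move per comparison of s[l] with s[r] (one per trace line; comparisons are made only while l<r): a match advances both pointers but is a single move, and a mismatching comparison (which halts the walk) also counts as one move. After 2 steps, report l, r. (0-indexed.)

l=2, r=4

[0,6] 'b'=='b' → l++,r--
[1,5] 'x'=='x' → l++,r--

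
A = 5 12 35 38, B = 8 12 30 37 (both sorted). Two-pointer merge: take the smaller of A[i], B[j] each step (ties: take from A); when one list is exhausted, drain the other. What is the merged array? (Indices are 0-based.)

[i=0,j=0] A[i]=5<=B[j]=8 take 5 → i++
[i=1,j=0] A[i]=12>B[j]=8 take 8 → j++
[i=1,j=1] A[i]=12<=B[j]=12 take 12 → i++
[i=2,j=1] A[i]=35>B[j]=12 take 12 → j++
[i=2,j=2] A[i]=35>B[j]=30 take 30 → j++
[i=2,j=3] A[i]=35<=B[j]=37 take 35 → i++
[i=3,j=3] A[i]=38>B[j]=37 take 37 → j++
[i=3,j=4] B done, take A[i]=38 → i++

[5, 8, 12, 12, 30, 35, 37, 38]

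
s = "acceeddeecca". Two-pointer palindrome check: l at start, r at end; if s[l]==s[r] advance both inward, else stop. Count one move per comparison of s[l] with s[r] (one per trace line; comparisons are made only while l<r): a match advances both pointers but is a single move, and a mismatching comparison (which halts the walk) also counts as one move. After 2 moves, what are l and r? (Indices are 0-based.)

[0,11] 'a'=='a' → l++,r--
[1,10] 'c'=='c' → l++,r--

l=2, r=9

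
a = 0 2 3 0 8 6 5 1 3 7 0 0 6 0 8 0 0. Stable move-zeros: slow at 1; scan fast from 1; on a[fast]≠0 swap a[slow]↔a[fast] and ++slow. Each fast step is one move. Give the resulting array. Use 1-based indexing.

[2, 3, 8, 6, 5, 1, 3, 7, 6, 8, 0, 0, 0, 0, 0, 0, 0]

(s=1,f=1) a[fast]=0 → fast++
(s=1,f=2) a[fast]=2≠0 swap→a[1]=2 → slow++,fast++
(s=2,f=3) a[fast]=3≠0 swap→a[2]=3 → slow++,fast++
(s=3,f=4) a[fast]=0 → fast++
(s=3,f=5) a[fast]=8≠0 swap→a[3]=8 → slow++,fast++
(s=4,f=6) a[fast]=6≠0 swap→a[4]=6 → slow++,fast++
(s=5,f=7) a[fast]=5≠0 swap→a[5]=5 → slow++,fast++
(s=6,f=8) a[fast]=1≠0 swap→a[6]=1 → slow++,fast++
(s=7,f=9) a[fast]=3≠0 swap→a[7]=3 → slow++,fast++
(s=8,f=10) a[fast]=7≠0 swap→a[8]=7 → slow++,fast++
(s=9,f=11) a[fast]=0 → fast++
(s=9,f=12) a[fast]=0 → fast++
(s=9,f=13) a[fast]=6≠0 swap→a[9]=6 → slow++,fast++
(s=10,f=14) a[fast]=0 → fast++
(s=10,f=15) a[fast]=8≠0 swap→a[10]=8 → slow++,fast++
(s=11,f=16) a[fast]=0 → fast++
(s=11,f=17) a[fast]=0 → fast++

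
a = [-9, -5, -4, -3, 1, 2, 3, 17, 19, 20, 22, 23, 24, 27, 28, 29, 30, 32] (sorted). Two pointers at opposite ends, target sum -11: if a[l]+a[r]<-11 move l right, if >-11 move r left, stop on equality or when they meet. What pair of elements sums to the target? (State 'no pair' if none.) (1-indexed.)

[1,18] -9+32=23 >-11 → r--
[1,17] -9+30=21 >-11 → r--
[1,16] -9+29=20 >-11 → r--
[1,15] -9+28=19 >-11 → r--
[1,14] -9+27=18 >-11 → r--
[1,13] -9+24=15 >-11 → r--
[1,12] -9+23=14 >-11 → r--
[1,11] -9+22=13 >-11 → r--
[1,10] -9+20=11 >-11 → r--
[1,9] -9+19=10 >-11 → r--
[1,8] -9+17=8 >-11 → r--
[1,7] -9+3=-6 >-11 → r--
[1,6] -9+2=-7 >-11 → r--
[1,5] -9+1=-8 >-11 → r--
[1,4] -9+-3=-12 <-11 → l++
[2,4] -5+-3=-8 >-11 → r--
[2,3] -5+-4=-9 >-11 → r--

no pair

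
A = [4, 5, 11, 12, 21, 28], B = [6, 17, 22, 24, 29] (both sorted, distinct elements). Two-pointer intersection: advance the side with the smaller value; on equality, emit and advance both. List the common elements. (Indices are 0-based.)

intersection = []

[i=0,j=0] 4<6 → i++
[i=1,j=0] 5<6 → i++
[i=2,j=0] 11>6 → j++
[i=2,j=1] 11<17 → i++
[i=3,j=1] 12<17 → i++
[i=4,j=1] 21>17 → j++
[i=4,j=2] 21<22 → i++
[i=5,j=2] 28>22 → j++
[i=5,j=3] 28>24 → j++
[i=5,j=4] 28<29 → i++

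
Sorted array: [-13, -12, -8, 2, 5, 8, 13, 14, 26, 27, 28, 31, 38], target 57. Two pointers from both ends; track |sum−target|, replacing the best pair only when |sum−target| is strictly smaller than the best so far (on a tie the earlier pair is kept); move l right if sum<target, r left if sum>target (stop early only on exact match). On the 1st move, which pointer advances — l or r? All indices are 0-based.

[0,12] -13+38=25 d=32 * → l++

l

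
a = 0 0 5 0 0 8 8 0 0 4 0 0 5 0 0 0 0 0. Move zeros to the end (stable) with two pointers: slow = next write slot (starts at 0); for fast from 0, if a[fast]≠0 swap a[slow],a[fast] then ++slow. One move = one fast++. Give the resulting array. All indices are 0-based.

[5, 8, 8, 4, 5, 0, 0, 0, 0, 0, 0, 0, 0, 0, 0, 0, 0, 0]

(s=0,f=0) a[fast]=0 → fast++
(s=0,f=1) a[fast]=0 → fast++
(s=0,f=2) a[fast]=5≠0 swap→a[0]=5 → slow++,fast++
(s=1,f=3) a[fast]=0 → fast++
(s=1,f=4) a[fast]=0 → fast++
(s=1,f=5) a[fast]=8≠0 swap→a[1]=8 → slow++,fast++
(s=2,f=6) a[fast]=8≠0 swap→a[2]=8 → slow++,fast++
(s=3,f=7) a[fast]=0 → fast++
(s=3,f=8) a[fast]=0 → fast++
(s=3,f=9) a[fast]=4≠0 swap→a[3]=4 → slow++,fast++
(s=4,f=10) a[fast]=0 → fast++
(s=4,f=11) a[fast]=0 → fast++
(s=4,f=12) a[fast]=5≠0 swap→a[4]=5 → slow++,fast++
(s=5,f=13) a[fast]=0 → fast++
(s=5,f=14) a[fast]=0 → fast++
(s=5,f=15) a[fast]=0 → fast++
(s=5,f=16) a[fast]=0 → fast++
(s=5,f=17) a[fast]=0 → fast++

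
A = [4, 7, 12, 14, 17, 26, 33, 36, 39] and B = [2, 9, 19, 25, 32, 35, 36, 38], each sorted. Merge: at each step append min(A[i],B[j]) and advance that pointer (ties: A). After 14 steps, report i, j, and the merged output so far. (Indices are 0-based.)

i=8, j=6, merged so far=[2, 4, 7, 9, 12, 14, 17, 19, 25, 26, 32, 33, 35, 36]

i=0 j=0: A[i]=4>B[j]=2 take 2, j++
i=0 j=1: A[i]=4<=B[j]=9 take 4, i++
i=1 j=1: A[i]=7<=B[j]=9 take 7, i++
i=2 j=1: A[i]=12>B[j]=9 take 9, j++
i=2 j=2: A[i]=12<=B[j]=19 take 12, i++
i=3 j=2: A[i]=14<=B[j]=19 take 14, i++
i=4 j=2: A[i]=17<=B[j]=19 take 17, i++
i=5 j=2: A[i]=26>B[j]=19 take 19, j++
i=5 j=3: A[i]=26>B[j]=25 take 25, j++
i=5 j=4: A[i]=26<=B[j]=32 take 26, i++
i=6 j=4: A[i]=33>B[j]=32 take 32, j++
i=6 j=5: A[i]=33<=B[j]=35 take 33, i++
i=7 j=5: A[i]=36>B[j]=35 take 35, j++
i=7 j=6: A[i]=36<=B[j]=36 take 36, i++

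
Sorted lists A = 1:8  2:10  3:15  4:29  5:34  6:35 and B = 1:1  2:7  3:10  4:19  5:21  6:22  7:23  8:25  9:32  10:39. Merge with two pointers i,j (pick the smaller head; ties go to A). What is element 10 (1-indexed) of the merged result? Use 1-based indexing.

i=1 j=1: A[i]=8>B[j]=1 take 1, j++
i=1 j=2: A[i]=8>B[j]=7 take 7, j++
i=1 j=3: A[i]=8<=B[j]=10 take 8, i++
i=2 j=3: A[i]=10<=B[j]=10 take 10, i++
i=3 j=3: A[i]=15>B[j]=10 take 10, j++
i=3 j=4: A[i]=15<=B[j]=19 take 15, i++
i=4 j=4: A[i]=29>B[j]=19 take 19, j++
i=4 j=5: A[i]=29>B[j]=21 take 21, j++
i=4 j=6: A[i]=29>B[j]=22 take 22, j++
i=4 j=7: A[i]=29>B[j]=23 take 23, j++
i=4 j=8: A[i]=29>B[j]=25 take 25, j++
i=4 j=9: A[i]=29<=B[j]=32 take 29, i++
i=5 j=9: A[i]=34>B[j]=32 take 32, j++
i=5 j=10: A[i]=34<=B[j]=39 take 34, i++
i=6 j=10: A[i]=35<=B[j]=39 take 35, i++
i=7 j=10: A done, take B[j]=39, j++

merged[10] = 23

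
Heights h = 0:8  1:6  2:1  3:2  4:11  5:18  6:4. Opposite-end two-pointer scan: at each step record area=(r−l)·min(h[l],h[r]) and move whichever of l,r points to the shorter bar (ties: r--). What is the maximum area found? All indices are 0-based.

[0,6] min(8,4)*6=24 best=24 * → r--
[0,5] min(8,18)*5=40 best=40 * → l++
[1,5] min(6,18)*4=24 best=40 → l++
[2,5] min(1,18)*3=3 best=40 → l++
[3,5] min(2,18)*2=4 best=40 → l++
[4,5] min(11,18)*1=11 best=40 → l++

max area = 40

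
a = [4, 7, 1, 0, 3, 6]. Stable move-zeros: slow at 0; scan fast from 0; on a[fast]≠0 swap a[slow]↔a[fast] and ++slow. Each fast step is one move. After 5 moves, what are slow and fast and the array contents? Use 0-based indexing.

(s=0,f=0) a[fast]=4≠0 swap→a[0]=4 → slow++,fast++
(s=1,f=1) a[fast]=7≠0 swap→a[1]=7 → slow++,fast++
(s=2,f=2) a[fast]=1≠0 swap→a[2]=1 → slow++,fast++
(s=3,f=3) a[fast]=0 → fast++
(s=3,f=4) a[fast]=3≠0 swap→a[3]=3 → slow++,fast++

slow=4, fast=5, a=[4, 7, 1, 3, 0, 6]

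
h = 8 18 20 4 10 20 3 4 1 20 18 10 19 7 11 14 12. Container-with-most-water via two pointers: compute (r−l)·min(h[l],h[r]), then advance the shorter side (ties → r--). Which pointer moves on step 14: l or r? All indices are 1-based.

r

l=1 r=17: min(8,12)*16=128 best=128 *, l++
l=2 r=17: min(18,12)*15=180 best=180 *, r--
l=2 r=16: min(18,14)*14=196 best=196 *, r--
l=2 r=15: min(18,11)*13=143 best=196, r--
l=2 r=14: min(18,7)*12=84 best=196, r--
l=2 r=13: min(18,19)*11=198 best=198 *, l++
l=3 r=13: min(20,19)*10=190 best=198, r--
l=3 r=12: min(20,10)*9=90 best=198, r--
l=3 r=11: min(20,18)*8=144 best=198, r--
l=3 r=10: min(20,20)*7=140 best=198, r--
l=3 r=9: min(20,1)*6=6 best=198, r--
l=3 r=8: min(20,4)*5=20 best=198, r--
l=3 r=7: min(20,3)*4=12 best=198, r--
l=3 r=6: min(20,20)*3=60 best=198, r--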